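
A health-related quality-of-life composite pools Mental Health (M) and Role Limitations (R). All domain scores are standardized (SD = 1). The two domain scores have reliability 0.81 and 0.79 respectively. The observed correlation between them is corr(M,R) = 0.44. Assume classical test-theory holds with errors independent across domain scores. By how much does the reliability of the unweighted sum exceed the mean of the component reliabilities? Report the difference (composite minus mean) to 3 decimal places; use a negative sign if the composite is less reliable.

Var(sum) = 2 + 0.88 = 2.88; true-score variance = 1.6 + 0.88 = 2.48; composite reliability = 0.8611.
Mean component reliability = 0.8000.
Difference = 0.8611 − 0.8000 = 0.061.

0.061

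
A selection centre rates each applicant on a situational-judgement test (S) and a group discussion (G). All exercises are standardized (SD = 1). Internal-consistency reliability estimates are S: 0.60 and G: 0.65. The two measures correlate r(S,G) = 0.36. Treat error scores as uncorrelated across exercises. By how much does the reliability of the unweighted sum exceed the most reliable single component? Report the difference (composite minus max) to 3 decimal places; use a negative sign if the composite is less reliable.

0.074

Var(sum) = 2 + 0.72 = 2.72; true-score variance = 1.25 + 0.72 = 1.97; composite reliability = 0.7243.
Max component reliability = 0.6500.
Difference = 0.7243 − 0.6500 = 0.074.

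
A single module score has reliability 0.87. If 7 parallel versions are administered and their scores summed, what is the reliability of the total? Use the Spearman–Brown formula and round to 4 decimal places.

ρ_k = kρ / (1 + (k−1)ρ) = 7·0.87 / (1 + 6·0.87) = 6.090 / 6.220 = 0.9791.

0.9791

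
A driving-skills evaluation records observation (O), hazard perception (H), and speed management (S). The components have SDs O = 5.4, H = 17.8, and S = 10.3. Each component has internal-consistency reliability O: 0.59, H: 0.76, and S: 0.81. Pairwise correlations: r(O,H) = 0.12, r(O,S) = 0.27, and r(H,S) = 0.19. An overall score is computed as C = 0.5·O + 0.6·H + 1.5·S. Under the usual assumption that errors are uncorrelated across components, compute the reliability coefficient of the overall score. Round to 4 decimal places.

0.8326

Var(C) = 0.5²·5.4² + 0.6²·17.8² + 1.5²·10.3² + 2·[0.3·5.4·17.8·0.12 + 0.75·5.4·10.3·0.27 + 0.9·17.8·10.3·0.19] = 360.055 + 92.149 = 452.204.
Because errors are independent across components, Cov(Tᵢ,Tⱼ) = Cov(Xᵢ,Xⱼ); the off-diagonal part of the true-score variance is the same as above.
True-score variance = [0.5²·5.4²·0.59 + 0.6²·17.8²·0.76 + 1.5²·10.3²·0.81] + 92.149 = 284.338 + 92.149 = 376.487.
Reliability = 376.487 / 452.204 = 0.8326.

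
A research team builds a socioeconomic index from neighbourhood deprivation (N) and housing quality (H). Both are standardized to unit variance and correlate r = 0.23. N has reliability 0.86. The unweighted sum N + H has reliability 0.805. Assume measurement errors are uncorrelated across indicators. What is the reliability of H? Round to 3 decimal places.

Var(N+H) = 2 + 2·0.23 = 2.460.
True-score variance = ρ_N + ρ_H + 2·0.23, so 0.805 = (0.86 + ρ_H + 0.46) / 2.460.
ρ_H = 0.805·2.460 − 0.86 − 0.46 = 0.660.

0.660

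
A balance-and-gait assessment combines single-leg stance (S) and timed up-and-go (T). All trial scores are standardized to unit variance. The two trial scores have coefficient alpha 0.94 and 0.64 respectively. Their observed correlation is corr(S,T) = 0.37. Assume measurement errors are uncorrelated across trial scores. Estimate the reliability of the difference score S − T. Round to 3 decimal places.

0.667

Var(S−T) = 1 + 1 − 2·0.37 = 2 − 0.74 = 1.26.
Because errors are independent across components, Cov(Tᵢ,Tⱼ) = Cov(Xᵢ,Xⱼ); the off-diagonal part of the true-score variance is the same as above.
True-score variance = [0.94 + 0.64] − 0.74 = 1.58 − 0.74 = 0.84.
Reliability = 0.84 / 1.26 = 0.667.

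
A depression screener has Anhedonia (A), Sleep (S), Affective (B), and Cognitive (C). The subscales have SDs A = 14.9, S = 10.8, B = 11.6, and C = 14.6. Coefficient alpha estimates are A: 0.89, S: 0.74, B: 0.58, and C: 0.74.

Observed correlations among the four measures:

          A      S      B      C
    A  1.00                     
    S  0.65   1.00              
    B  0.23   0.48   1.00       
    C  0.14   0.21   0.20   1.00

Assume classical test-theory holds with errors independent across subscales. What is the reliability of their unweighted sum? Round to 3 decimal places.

0.871

Var(A+S+B+C) = 14.9² + 10.8² + 11.6² + 14.6² + 2·[14.9·10.8·0.65 + 14.9·11.6·0.23 + 14.9·14.6·0.14 + 10.8·11.6·0.48 + 10.8·14.6·0.21 + 11.6·14.6·0.20] = 686.37 + 603.852 = 1290.22.
Under uncorrelated errors the observed covariances equal the true-score covariances, so only the own-variance terms attenuate.
True-score variance = [14.9²·0.89 + 10.8²·0.74 + 11.6²·0.58 + 14.6²·0.74] + 603.852 = 519.686 + 603.852 = 1123.54.
Reliability = 1123.54 / 1290.22 = 0.871.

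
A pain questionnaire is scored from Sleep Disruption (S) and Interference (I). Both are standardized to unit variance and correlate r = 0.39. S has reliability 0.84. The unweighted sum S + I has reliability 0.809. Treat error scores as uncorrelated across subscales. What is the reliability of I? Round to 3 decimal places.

Var(S+I) = 2 + 2·0.39 = 2.780.
True-score variance = ρ_S + ρ_I + 2·0.39, so 0.809 = (0.84 + ρ_I + 0.78) / 2.780.
ρ_I = 0.809·2.780 − 0.84 − 0.78 = 0.629.

0.629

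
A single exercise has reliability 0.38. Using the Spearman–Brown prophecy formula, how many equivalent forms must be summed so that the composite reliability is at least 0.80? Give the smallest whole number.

k ≥ ρ*(1−ρ₁)/(ρ₁(1−ρ*)) = 0.80·0.62 / (0.38·0.20) = 6.526.
Smallest integer k = 7.

7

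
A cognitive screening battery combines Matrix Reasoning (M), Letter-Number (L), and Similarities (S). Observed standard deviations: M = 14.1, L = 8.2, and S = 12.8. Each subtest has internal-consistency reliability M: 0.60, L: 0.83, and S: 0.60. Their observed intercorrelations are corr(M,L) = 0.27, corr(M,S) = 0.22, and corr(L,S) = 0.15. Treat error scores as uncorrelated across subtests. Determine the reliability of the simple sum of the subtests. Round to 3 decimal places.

0.741

Var(M+L+S) = 14.1² + 8.2² + 12.8² + 2·[14.1·8.2·0.27 + 14.1·12.8·0.22 + 8.2·12.8·0.15] = 429.89 + 173.334 = 603.224.
Under uncorrelated errors the observed covariances equal the true-score covariances, so only the own-variance terms attenuate.
True-score variance = [14.1²·0.60 + 8.2²·0.83 + 12.8²·0.60] + 173.334 = 273.399 + 173.334 = 446.733.
Reliability = 446.733 / 603.224 = 0.741.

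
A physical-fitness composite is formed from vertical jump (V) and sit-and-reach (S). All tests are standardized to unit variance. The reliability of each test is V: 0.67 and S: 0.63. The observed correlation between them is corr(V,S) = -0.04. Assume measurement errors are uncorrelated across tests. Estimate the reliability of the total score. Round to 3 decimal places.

Var(V+S) = 2 + 2·[(-0.04)] = 2 − 0.08 = 1.92.
Because errors are independent across components, Cov(Tᵢ,Tⱼ) = Cov(Xᵢ,Xⱼ); the off-diagonal part of the true-score variance is the same as above.
True-score variance = [0.67 + 0.63] − 0.08 = 1.3 − 0.08 = 1.22.
Reliability = 1.22 / 1.92 = 0.635.

0.635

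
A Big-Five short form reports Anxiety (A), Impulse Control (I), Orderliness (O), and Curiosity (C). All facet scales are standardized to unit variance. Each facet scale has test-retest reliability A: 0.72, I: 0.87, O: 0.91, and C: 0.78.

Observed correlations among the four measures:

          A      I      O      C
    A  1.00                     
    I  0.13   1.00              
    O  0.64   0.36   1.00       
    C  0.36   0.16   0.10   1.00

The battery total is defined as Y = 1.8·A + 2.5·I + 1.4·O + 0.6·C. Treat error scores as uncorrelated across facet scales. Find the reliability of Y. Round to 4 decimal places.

Var(Y) = 1.8² + 2.5² + 1.4² + 0.6² + 2·[4.5·0.13 + 2.52·0.64 + 1.08·0.36 + 3.5·0.36 + 1.5·0.16 + 0.84·0.10] = 11.81 + 8.3412 = 20.1512.
Because errors are independent across components, Cov(Tᵢ,Tⱼ) = Cov(Xᵢ,Xⱼ); the off-diagonal part of the true-score variance is the same as above.
True-score variance = [1.8²·0.72 + 2.5²·0.87 + 1.4²·0.91 + 0.6²·0.78] + 8.3412 = 9.8347 + 8.3412 = 18.1759.
Reliability = 18.1759 / 20.1512 = 0.9020.

0.9020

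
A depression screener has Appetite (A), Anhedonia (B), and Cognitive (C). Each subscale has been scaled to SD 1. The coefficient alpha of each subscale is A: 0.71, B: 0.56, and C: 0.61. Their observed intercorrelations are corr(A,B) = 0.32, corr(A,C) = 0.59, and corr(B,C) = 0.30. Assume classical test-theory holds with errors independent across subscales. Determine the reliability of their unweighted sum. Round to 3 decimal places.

Var(A+B+C) = 3 + 2·[0.32 + 0.59 + 0.30] = 3 + 2.42 = 5.42.
With uncorrelated errors the cross-covariances are all true-score covariance, so they carry over unchanged; only the diagonal terms shrink to ρᵢσᵢ².
True-score variance = [0.71 + 0.56 + 0.61] + 2.42 = 1.88 + 2.42 = 4.3.
Reliability = 4.3 / 5.42 = 0.793.

0.793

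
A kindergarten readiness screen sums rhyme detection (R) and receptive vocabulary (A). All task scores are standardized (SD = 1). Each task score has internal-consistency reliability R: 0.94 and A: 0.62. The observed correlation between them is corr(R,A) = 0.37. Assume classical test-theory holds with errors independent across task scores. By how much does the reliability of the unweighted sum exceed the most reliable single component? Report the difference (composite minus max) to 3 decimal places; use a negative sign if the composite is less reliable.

Var(sum) = 2 + 0.74 = 2.74; true-score variance = 1.56 + 0.74 = 2.3; composite reliability = 0.8394.
Max component reliability = 0.9400.
Difference = 0.8394 − 0.9400 = -0.101.

-0.101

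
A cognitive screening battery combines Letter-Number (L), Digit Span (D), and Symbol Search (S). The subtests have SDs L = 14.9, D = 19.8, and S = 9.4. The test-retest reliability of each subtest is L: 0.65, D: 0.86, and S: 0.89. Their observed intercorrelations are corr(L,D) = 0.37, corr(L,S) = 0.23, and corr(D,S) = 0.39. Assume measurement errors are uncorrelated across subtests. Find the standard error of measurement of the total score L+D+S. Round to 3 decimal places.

11.929

Var(total) = 702.41 + 427.916 = 1130.33.
True-score variance = 560.101 + 427.916 = 988.017, so reliability = 0.8741.
Error variance = 1130.33 − 988.017 = 142.309; SEM = √142.309 = 11.929.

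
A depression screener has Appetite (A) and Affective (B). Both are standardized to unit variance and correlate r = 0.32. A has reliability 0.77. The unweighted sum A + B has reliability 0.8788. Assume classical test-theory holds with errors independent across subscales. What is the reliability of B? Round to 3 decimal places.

0.910

Var(A+B) = 2 + 2·0.32 = 2.640.
True-score variance = ρ_A + ρ_B + 2·0.32, so 0.8788 = (0.77 + ρ_B + 0.64) / 2.640.
ρ_B = 0.8788·2.640 − 0.77 − 0.64 = 0.910.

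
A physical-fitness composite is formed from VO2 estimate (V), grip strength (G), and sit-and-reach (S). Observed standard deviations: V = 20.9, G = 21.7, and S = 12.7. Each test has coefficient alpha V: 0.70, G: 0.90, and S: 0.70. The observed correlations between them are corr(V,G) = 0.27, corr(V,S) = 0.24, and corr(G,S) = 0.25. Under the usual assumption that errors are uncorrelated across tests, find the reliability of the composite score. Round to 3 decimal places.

Var(V+G+S) = 20.9² + 21.7² + 12.7² + 2·[20.9·21.7·0.27 + 20.9·12.7·0.24 + 21.7·12.7·0.25] = 1068.99 + 510.108 = 1579.1.
With uncorrelated errors the cross-covariances are all true-score covariance, so they carry over unchanged; only the diagonal terms shrink to ρᵢσᵢ².
True-score variance = [20.9²·0.70 + 21.7²·0.90 + 12.7²·0.70] + 510.108 = 842.471 + 510.108 = 1352.58.
Reliability = 1352.58 / 1579.1 = 0.857.

0.857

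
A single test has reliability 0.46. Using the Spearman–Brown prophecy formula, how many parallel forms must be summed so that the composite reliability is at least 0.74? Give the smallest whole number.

4

k ≥ ρ*(1−ρ₁)/(ρ₁(1−ρ*)) = 0.74·0.54 / (0.46·0.26) = 3.341.
Smallest integer k = 4.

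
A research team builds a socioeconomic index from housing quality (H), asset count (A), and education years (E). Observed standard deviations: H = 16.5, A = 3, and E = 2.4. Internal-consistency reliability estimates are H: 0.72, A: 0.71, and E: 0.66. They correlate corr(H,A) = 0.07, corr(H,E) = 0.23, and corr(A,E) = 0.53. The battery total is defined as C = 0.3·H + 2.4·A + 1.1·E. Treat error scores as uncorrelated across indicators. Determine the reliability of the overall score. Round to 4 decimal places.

0.7880

Var(C) = 0.3²·16.5² + 2.4²·3² + 1.1²·2.4² + 2·[0.72·16.5·3·0.07 + 0.33·16.5·2.4·0.23 + 2.64·3·2.4·0.53] = 83.3121 + 31.1494 = 114.461.
Because errors are independent across components, Cov(Tᵢ,Tⱼ) = Cov(Xᵢ,Xⱼ); the off-diagonal part of the true-score variance is the same as above.
True-score variance = [0.3²·16.5²·0.72 + 2.4²·3²·0.71 + 1.1²·2.4²·0.66] + 31.1494 = 59.0481 + 31.1494 = 90.1975.
Reliability = 90.1975 / 114.461 = 0.7880.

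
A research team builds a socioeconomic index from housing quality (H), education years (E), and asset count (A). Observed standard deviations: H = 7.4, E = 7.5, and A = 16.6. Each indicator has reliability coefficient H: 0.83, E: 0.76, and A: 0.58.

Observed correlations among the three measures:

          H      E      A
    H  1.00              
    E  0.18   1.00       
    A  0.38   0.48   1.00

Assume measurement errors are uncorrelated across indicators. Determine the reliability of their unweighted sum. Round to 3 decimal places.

0.776

Var(H+E+A) = 7.4² + 7.5² + 16.6² + 2·[7.4·7.5·0.18 + 7.4·16.6·0.38 + 7.5·16.6·0.48] = 386.57 + 232.858 = 619.428.
Under uncorrelated errors the observed covariances equal the true-score covariances, so only the own-variance terms attenuate.
True-score variance = [7.4²·0.83 + 7.5²·0.76 + 16.6²·0.58] + 232.858 = 248.026 + 232.858 = 480.884.
Reliability = 480.884 / 619.428 = 0.776.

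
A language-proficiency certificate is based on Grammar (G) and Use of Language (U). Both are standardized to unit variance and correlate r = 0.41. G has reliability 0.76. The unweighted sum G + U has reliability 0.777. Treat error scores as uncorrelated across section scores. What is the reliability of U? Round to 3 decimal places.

0.611

Var(G+U) = 2 + 2·0.41 = 2.820.
True-score variance = ρ_G + ρ_U + 2·0.41, so 0.777 = (0.76 + ρ_U + 0.82) / 2.820.
ρ_U = 0.777·2.820 − 0.76 − 0.82 = 0.611.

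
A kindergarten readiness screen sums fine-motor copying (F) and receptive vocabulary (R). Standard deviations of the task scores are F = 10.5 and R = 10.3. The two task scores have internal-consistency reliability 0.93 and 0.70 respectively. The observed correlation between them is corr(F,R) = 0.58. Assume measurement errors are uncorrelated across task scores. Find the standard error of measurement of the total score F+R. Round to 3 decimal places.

6.288

Var(total) = 216.34 + 125.454 = 341.794.
True-score variance = 176.796 + 125.454 = 302.25, so reliability = 0.8843.
Error variance = 341.794 − 302.25 = 39.5445; SEM = √39.5445 = 6.288.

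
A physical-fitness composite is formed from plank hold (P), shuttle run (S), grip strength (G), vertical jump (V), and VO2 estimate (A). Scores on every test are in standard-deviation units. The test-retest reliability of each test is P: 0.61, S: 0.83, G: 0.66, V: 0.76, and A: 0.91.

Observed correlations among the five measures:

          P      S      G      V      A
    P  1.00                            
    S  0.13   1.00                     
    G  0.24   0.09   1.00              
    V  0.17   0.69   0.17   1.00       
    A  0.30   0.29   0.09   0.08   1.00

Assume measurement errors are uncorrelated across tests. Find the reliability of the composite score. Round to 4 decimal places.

Var(P+S+G+V+A) = 5 + 2·[0.13 + 0.24 + 0.17 + 0.30 + 0.09 + 0.69 + 0.29 + 0.17 + 0.09 + 0.08] = 5 + 4.5 = 9.5.
Under uncorrelated errors the observed covariances equal the true-score covariances, so only the own-variance terms attenuate.
True-score variance = [0.61 + 0.83 + 0.66 + 0.76 + 0.91] + 4.5 = 3.77 + 4.5 = 8.27.
Reliability = 8.27 / 9.5 = 0.8705.

0.8705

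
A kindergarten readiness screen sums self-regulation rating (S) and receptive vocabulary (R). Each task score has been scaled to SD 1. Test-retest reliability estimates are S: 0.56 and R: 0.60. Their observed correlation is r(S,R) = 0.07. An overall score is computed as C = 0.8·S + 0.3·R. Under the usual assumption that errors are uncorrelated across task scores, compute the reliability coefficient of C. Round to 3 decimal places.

Var(C) = 0.8² + 0.3² + 2·[0.24·0.07] = 0.73 + 0.0336 = 0.7636.
Because errors are independent across components, Cov(Tᵢ,Tⱼ) = Cov(Xᵢ,Xⱼ); the off-diagonal part of the true-score variance is the same as above.
True-score variance = [0.8²·0.56 + 0.3²·0.60] + 0.0336 = 0.4124 + 0.0336 = 0.446.
Reliability = 0.446 / 0.7636 = 0.584.

0.584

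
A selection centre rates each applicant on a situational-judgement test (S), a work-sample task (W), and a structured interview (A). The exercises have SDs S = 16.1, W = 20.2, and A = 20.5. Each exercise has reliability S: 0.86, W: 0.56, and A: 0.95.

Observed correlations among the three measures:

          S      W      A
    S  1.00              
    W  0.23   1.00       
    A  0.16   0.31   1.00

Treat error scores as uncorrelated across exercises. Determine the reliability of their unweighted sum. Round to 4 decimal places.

0.8519

Var(S+W+A) = 16.1² + 20.2² + 20.5² + 2·[16.1·20.2·0.23 + 16.1·20.5·0.16 + 20.2·20.5·0.31] = 1087.5 + 511.959 = 1599.46.
With uncorrelated errors the cross-covariances are all true-score covariance, so they carry over unchanged; only the diagonal terms shrink to ρᵢσᵢ².
True-score variance = [16.1²·0.86 + 20.2²·0.56 + 20.5²·0.95] + 511.959 = 850.66 + 511.959 = 1362.62.
Reliability = 1362.62 / 1599.46 = 0.8519.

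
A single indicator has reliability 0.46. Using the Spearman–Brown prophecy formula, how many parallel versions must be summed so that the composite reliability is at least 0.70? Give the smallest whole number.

k ≥ ρ*(1−ρ₁)/(ρ₁(1−ρ*)) = 0.70·0.54 / (0.46·0.30) = 2.739.
Smallest integer k = 3.

3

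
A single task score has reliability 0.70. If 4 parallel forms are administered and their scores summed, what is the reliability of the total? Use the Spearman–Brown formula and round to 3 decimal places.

0.903

ρ_k = kρ / (1 + (k−1)ρ) = 4·0.70 / (1 + 3·0.70) = 2.800 / 3.100 = 0.903.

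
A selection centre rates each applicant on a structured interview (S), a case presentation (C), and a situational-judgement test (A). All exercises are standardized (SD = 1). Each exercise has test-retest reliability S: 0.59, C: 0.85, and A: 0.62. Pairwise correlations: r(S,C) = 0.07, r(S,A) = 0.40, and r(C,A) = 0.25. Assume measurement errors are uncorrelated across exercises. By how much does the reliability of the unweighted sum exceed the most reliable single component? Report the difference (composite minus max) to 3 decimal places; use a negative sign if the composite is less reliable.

-0.062

Var(sum) = 3 + 1.44 = 4.44; true-score variance = 2.06 + 1.44 = 3.5; composite reliability = 0.7883.
Max component reliability = 0.8500.
Difference = 0.7883 − 0.8500 = -0.062.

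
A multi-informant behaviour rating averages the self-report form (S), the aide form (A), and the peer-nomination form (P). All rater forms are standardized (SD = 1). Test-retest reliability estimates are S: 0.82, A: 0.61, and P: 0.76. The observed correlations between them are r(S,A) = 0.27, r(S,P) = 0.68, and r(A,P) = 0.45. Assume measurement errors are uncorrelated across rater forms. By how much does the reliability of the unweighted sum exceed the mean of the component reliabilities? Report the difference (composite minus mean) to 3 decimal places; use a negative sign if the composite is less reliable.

0.130

Var(sum) = 3 + 2.8 = 5.8; true-score variance = 2.19 + 2.8 = 4.99; composite reliability = 0.8603.
Mean component reliability = 0.7300.
Difference = 0.8603 − 0.7300 = 0.130.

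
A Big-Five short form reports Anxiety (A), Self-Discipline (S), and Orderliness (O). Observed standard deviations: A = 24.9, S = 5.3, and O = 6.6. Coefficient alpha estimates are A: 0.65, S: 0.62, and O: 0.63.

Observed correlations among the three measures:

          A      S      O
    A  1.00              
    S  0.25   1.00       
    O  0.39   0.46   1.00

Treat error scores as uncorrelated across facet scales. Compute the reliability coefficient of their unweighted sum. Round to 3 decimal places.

0.734

Var(A+S+O) = 24.9² + 5.3² + 6.6² + 2·[24.9·5.3·0.25 + 24.9·6.6·0.39 + 5.3·6.6·0.46] = 691.66 + 226.352 = 918.012.
Under uncorrelated errors the observed covariances equal the true-score covariances, so only the own-variance terms attenuate.
True-score variance = [24.9²·0.65 + 5.3²·0.62 + 6.6²·0.63] + 226.352 = 447.865 + 226.352 = 674.217.
Reliability = 674.217 / 918.012 = 0.734.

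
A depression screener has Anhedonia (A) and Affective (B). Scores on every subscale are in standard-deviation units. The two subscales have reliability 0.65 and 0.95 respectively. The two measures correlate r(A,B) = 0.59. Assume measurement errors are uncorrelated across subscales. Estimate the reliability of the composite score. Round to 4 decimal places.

0.8742

Var(A+B) = 2 + 2·[0.59] = 2 + 1.18 = 3.18.
With uncorrelated errors the cross-covariances are all true-score covariance, so they carry over unchanged; only the diagonal terms shrink to ρᵢσᵢ².
True-score variance = [0.65 + 0.95] + 1.18 = 1.6 + 1.18 = 2.78.
Reliability = 2.78 / 3.18 = 0.8742.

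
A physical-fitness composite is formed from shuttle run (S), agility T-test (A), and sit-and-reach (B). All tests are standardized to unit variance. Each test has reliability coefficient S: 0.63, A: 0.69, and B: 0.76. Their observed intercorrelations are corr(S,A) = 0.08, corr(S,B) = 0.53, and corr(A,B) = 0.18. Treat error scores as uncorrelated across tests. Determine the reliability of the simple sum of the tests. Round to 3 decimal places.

0.799

Var(S+A+B) = 3 + 2·[0.08 + 0.53 + 0.18] = 3 + 1.58 = 4.58.
With uncorrelated errors the cross-covariances are all true-score covariance, so they carry over unchanged; only the diagonal terms shrink to ρᵢσᵢ².
True-score variance = [0.63 + 0.69 + 0.76] + 1.58 = 2.08 + 1.58 = 3.66.
Reliability = 3.66 / 4.58 = 0.799.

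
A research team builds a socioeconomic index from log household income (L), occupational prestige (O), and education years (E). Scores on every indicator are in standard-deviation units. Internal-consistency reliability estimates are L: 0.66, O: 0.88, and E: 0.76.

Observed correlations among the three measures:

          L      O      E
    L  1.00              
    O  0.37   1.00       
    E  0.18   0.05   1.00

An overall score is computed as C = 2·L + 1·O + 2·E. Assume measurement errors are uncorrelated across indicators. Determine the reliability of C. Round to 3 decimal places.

0.799

Var(C) = 2² + 1 + 2² + 2·[2·0.37 + 4·0.18 + 2·0.05] = 9 + 3.12 = 12.12.
Under uncorrelated errors the observed covariances equal the true-score covariances, so only the own-variance terms attenuate.
True-score variance = [2²·0.66 + 0.88 + 2²·0.76] + 3.12 = 6.56 + 3.12 = 9.68.
Reliability = 9.68 / 12.12 = 0.799.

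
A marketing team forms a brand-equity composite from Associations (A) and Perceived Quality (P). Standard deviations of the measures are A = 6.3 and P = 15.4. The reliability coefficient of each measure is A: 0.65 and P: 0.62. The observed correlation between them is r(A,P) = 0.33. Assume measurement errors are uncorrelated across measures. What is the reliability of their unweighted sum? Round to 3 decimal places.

Var(A+P) = 6.3² + 15.4² + 2·[6.3·15.4·0.33] = 276.85 + 64.0332 = 340.883.
Under uncorrelated errors the observed covariances equal the true-score covariances, so only the own-variance terms attenuate.
True-score variance = [6.3²·0.65 + 15.4²·0.62] + 64.0332 = 172.838 + 64.0332 = 236.871.
Reliability = 236.871 / 340.883 = 0.695.

0.695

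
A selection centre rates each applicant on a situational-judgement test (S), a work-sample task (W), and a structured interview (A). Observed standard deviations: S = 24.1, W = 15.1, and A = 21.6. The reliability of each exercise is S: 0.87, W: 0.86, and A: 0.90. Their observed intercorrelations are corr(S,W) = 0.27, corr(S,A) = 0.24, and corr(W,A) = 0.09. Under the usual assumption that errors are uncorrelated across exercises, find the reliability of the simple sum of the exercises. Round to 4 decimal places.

0.9135

Var(S+W+A) = 24.1² + 15.1² + 21.6² + 2·[24.1·15.1·0.27 + 24.1·21.6·0.24 + 15.1·21.6·0.09] = 1275.38 + 505.089 = 1780.47.
With uncorrelated errors the cross-covariances are all true-score covariance, so they carry over unchanged; only the diagonal terms shrink to ρᵢσᵢ².
True-score variance = [24.1²·0.87 + 15.1²·0.86 + 21.6²·0.90] + 505.089 = 1121.3 + 505.089 = 1626.39.
Reliability = 1626.39 / 1780.47 = 0.9135.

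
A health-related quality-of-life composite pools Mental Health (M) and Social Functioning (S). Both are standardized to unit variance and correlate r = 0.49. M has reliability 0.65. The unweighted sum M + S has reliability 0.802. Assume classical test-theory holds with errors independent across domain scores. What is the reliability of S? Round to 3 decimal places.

0.760

Var(M+S) = 2 + 2·0.49 = 2.980.
True-score variance = ρ_M + ρ_S + 2·0.49, so 0.802 = (0.65 + ρ_S + 0.98) / 2.980.
ρ_S = 0.802·2.980 − 0.65 − 0.98 = 0.760.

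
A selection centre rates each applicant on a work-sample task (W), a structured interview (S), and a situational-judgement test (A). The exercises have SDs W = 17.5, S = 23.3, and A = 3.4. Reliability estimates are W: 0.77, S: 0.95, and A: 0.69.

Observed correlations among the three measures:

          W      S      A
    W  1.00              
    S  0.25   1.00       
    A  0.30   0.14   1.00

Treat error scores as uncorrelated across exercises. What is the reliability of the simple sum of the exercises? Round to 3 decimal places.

Var(W+S+A) = 17.5² + 23.3² + 3.4² + 2·[17.5·23.3·0.25 + 17.5·3.4·0.30 + 23.3·3.4·0.14] = 860.7 + 261.757 = 1122.46.
Under uncorrelated errors the observed covariances equal the true-score covariances, so only the own-variance terms attenuate.
True-score variance = [17.5²·0.77 + 23.3²·0.95 + 3.4²·0.69] + 261.757 = 759.534 + 261.757 = 1021.29.
Reliability = 1021.29 / 1122.46 = 0.910.

0.910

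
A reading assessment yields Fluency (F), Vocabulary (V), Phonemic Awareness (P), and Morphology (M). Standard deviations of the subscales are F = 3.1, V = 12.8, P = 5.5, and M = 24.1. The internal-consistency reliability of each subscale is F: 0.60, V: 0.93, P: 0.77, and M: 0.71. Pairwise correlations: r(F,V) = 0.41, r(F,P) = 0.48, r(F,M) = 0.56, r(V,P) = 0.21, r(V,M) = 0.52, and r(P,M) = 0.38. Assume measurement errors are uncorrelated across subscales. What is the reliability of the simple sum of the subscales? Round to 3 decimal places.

0.861

Var(F+V+P+M) = 3.1² + 12.8² + 5.5² + 24.1² + 2·[3.1·12.8·0.41 + 3.1·5.5·0.48 + 3.1·24.1·0.56 + 12.8·5.5·0.21 + 12.8·24.1·0.52 + 5.5·24.1·0.38] = 784.51 + 583.706 = 1368.22.
Under uncorrelated errors the observed covariances equal the true-score covariances, so only the own-variance terms attenuate.
True-score variance = [3.1²·0.60 + 12.8²·0.93 + 5.5²·0.77 + 24.1²·0.71] + 583.706 = 593.805 + 583.706 = 1177.51.
Reliability = 1177.51 / 1368.22 = 0.861.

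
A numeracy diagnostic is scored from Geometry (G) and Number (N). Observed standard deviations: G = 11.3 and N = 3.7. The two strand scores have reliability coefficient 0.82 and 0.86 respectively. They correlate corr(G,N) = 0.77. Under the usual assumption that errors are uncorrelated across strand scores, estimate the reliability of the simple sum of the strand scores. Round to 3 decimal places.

0.879

Var(G+N) = 11.3² + 3.7² + 2·[11.3·3.7·0.77] = 141.38 + 64.3874 = 205.767.
With uncorrelated errors the cross-covariances are all true-score covariance, so they carry over unchanged; only the diagonal terms shrink to ρᵢσᵢ².
True-score variance = [11.3²·0.82 + 3.7²·0.86] + 64.3874 = 116.479 + 64.3874 = 180.867.
Reliability = 180.867 / 205.767 = 0.879.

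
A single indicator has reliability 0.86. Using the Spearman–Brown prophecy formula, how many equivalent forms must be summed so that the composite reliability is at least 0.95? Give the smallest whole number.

4

k ≥ ρ*(1−ρ₁)/(ρ₁(1−ρ*)) = 0.95·0.14 / (0.86·0.05) = 3.093.
Smallest integer k = 4.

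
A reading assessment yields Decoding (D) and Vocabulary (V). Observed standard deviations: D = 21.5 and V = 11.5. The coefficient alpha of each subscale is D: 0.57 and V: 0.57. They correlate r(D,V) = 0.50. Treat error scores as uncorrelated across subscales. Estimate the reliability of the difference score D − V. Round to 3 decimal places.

Var(D−V) = 21.5² + 11.5² − 2·21.5·11.5·0.50 = 594.5 − 247.25 = 347.25.
With uncorrelated errors the cross-covariances are all true-score covariance, so they carry over unchanged; only the diagonal terms shrink to ρᵢσᵢ².
True-score variance = [21.5²·0.57 + 11.5²·0.57] − 247.25 = 338.865 − 247.25 = 91.615.
Reliability = 91.615 / 347.25 = 0.264.

0.264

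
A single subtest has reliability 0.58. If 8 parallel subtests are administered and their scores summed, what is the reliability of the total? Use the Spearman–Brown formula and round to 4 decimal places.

ρ_k = kρ / (1 + (k−1)ρ) = 8·0.58 / (1 + 7·0.58) = 4.640 / 5.060 = 0.9170.

0.9170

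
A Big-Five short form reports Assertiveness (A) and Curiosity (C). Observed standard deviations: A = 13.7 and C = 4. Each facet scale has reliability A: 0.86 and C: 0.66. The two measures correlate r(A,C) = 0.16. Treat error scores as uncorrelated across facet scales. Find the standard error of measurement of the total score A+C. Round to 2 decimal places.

5.63

Var(total) = 203.69 + 17.536 = 221.226.
True-score variance = 171.973 + 17.536 = 189.509, so reliability = 0.8566.
Error variance = 221.226 − 189.509 = 31.7166; SEM = √31.7166 = 5.63.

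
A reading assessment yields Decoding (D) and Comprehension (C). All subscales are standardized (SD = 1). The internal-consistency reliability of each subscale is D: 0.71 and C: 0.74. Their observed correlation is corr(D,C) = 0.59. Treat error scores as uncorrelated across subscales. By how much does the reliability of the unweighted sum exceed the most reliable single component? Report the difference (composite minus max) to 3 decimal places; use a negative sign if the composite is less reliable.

Var(sum) = 2 + 1.18 = 3.18; true-score variance = 1.45 + 1.18 = 2.63; composite reliability = 0.8270.
Max component reliability = 0.7400.
Difference = 0.8270 − 0.7400 = 0.087.

0.087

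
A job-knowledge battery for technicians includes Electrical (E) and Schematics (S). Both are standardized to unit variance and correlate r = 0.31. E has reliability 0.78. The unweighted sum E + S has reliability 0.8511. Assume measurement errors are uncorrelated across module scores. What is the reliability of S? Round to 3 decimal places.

Var(E+S) = 2 + 2·0.31 = 2.620.
True-score variance = ρ_E + ρ_S + 2·0.31, so 0.8511 = (0.78 + ρ_S + 0.62) / 2.620.
ρ_S = 0.8511·2.620 − 0.78 − 0.62 = 0.830.

0.830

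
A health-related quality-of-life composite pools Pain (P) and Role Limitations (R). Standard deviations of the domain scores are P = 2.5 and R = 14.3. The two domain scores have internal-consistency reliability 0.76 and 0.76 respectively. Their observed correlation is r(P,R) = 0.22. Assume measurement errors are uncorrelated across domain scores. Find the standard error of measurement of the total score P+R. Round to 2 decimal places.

Var(total) = 210.74 + 15.73 = 226.47.
True-score variance = 160.162 + 15.73 = 175.892, so reliability = 0.7767.
Error variance = 226.47 − 175.892 = 50.5776; SEM = √50.5776 = 7.11.

7.11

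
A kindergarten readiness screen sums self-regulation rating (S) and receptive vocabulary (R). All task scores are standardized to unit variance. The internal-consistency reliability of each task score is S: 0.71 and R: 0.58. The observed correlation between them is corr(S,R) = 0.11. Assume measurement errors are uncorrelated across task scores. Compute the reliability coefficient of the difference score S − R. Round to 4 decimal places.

0.6011

Var(S−R) = 1 + 1 − 2·0.11 = 2 − 0.22 = 1.78.
Because errors are independent across components, Cov(Tᵢ,Tⱼ) = Cov(Xᵢ,Xⱼ); the off-diagonal part of the true-score variance is the same as above.
True-score variance = [0.71 + 0.58] − 0.22 = 1.29 − 0.22 = 1.07.
Reliability = 1.07 / 1.78 = 0.6011.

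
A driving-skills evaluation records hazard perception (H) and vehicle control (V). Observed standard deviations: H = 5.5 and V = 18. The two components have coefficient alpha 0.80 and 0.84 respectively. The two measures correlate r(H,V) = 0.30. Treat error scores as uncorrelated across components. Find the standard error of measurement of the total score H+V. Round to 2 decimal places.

7.61

Var(total) = 354.25 + 59.4 = 413.65.
True-score variance = 296.36 + 59.4 = 355.76, so reliability = 0.8601.
Error variance = 413.65 − 355.76 = 57.89; SEM = √57.89 = 7.61.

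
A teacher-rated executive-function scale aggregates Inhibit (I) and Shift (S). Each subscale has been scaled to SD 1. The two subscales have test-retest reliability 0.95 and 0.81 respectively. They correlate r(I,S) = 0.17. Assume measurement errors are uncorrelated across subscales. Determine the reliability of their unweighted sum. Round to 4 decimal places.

0.8974

Var(I+S) = 2 + 2·[0.17] = 2 + 0.34 = 2.34.
Under uncorrelated errors the observed covariances equal the true-score covariances, so only the own-variance terms attenuate.
True-score variance = [0.95 + 0.81] + 0.34 = 1.76 + 0.34 = 2.1.
Reliability = 2.1 / 2.34 = 0.8974.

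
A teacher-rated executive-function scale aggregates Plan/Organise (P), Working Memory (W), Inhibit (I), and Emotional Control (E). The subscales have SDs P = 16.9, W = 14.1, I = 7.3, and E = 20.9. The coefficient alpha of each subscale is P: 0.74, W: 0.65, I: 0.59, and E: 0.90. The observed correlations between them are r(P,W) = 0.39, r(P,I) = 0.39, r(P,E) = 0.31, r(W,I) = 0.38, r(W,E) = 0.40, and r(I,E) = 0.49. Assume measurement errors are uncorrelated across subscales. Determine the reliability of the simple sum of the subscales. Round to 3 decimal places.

0.892

Var(P+W+I+E) = 16.9² + 14.1² + 7.3² + 20.9² + 2·[16.9·14.1·0.39 + 16.9·7.3·0.39 + 16.9·20.9·0.31 + 14.1·7.3·0.38 + 14.1·20.9·0.40 + 7.3·20.9·0.49] = 974.52 + 964.582 = 1939.1.
Because errors are independent across components, Cov(Tᵢ,Tⱼ) = Cov(Xᵢ,Xⱼ); the off-diagonal part of the true-score variance is the same as above.
True-score variance = [16.9²·0.74 + 14.1²·0.65 + 7.3²·0.59 + 20.9²·0.90] + 964.582 = 765.148 + 964.582 = 1729.73.
Reliability = 1729.73 / 1939.1 = 0.892.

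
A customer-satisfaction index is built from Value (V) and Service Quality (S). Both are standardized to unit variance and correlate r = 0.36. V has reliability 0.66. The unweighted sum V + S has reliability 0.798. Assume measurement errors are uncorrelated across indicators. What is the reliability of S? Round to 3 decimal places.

0.791

Var(V+S) = 2 + 2·0.36 = 2.720.
True-score variance = ρ_V + ρ_S + 2·0.36, so 0.798 = (0.66 + ρ_S + 0.72) / 2.720.
ρ_S = 0.798·2.720 − 0.66 − 0.72 = 0.791.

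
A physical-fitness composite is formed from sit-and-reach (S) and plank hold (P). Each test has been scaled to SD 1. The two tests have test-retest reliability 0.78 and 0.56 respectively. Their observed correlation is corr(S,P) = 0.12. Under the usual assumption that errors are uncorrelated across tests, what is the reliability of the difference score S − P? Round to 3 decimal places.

Var(S−P) = 1 + 1 − 2·0.12 = 2 − 0.24 = 1.76.
Because errors are independent across components, Cov(Tᵢ,Tⱼ) = Cov(Xᵢ,Xⱼ); the off-diagonal part of the true-score variance is the same as above.
True-score variance = [0.78 + 0.56] − 0.24 = 1.34 − 0.24 = 1.1.
Reliability = 1.1 / 1.76 = 0.625.

0.625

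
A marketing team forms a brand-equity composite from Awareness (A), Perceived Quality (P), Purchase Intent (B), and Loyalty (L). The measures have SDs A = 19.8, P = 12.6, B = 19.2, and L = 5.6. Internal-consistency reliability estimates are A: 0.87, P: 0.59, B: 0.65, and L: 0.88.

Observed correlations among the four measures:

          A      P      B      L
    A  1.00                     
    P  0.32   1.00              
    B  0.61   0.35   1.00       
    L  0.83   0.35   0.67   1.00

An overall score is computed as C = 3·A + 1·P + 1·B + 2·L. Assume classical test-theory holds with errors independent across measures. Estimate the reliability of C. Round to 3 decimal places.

0.913

Var(C) = 3²·19.8² + 12.6² + 19.2² + 2²·5.6² + 2·[3·19.8·12.6·0.32 + 3·19.8·19.2·0.61 + 6·19.8·5.6·0.83 + 12.6·19.2·0.35 + 2·12.6·5.6·0.35 + 2·19.2·5.6·0.67] = 4181.2 + 3531.03 = 7712.23.
Because errors are independent across components, Cov(Tᵢ,Tⱼ) = Cov(Xᵢ,Xⱼ); the off-diagonal part of the true-score variance is the same as above.
True-score variance = [3²·19.8²·0.87 + 12.6²·0.59 + 19.2²·0.65 + 2²·5.6²·0.88] + 3531.03 = 3513.34 + 3531.03 = 7044.38.
Reliability = 7044.38 / 7712.23 = 0.913.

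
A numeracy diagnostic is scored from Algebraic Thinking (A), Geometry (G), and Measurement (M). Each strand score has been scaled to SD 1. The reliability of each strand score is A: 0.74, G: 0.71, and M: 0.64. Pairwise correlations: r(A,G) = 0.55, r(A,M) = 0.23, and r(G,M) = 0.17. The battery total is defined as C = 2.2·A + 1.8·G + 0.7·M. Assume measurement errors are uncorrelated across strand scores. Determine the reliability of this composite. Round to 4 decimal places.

0.8312

Var(C) = 2.2² + 1.8² + 0.7² + 2·[3.96·0.55 + 1.54·0.23 + 1.26·0.17] = 8.57 + 5.4928 = 14.0628.
Under uncorrelated errors the observed covariances equal the true-score covariances, so only the own-variance terms attenuate.
True-score variance = [2.2²·0.74 + 1.8²·0.71 + 0.7²·0.64] + 5.4928 = 6.1956 + 5.4928 = 11.6884.
Reliability = 11.6884 / 14.0628 = 0.8312.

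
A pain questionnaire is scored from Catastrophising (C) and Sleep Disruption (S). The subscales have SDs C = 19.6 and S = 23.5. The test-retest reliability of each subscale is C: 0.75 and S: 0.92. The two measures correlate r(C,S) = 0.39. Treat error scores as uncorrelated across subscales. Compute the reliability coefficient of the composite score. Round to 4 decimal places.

Var(C+S) = 19.6² + 23.5² + 2·[19.6·23.5·0.39] = 936.41 + 359.268 = 1295.68.
Under uncorrelated errors the observed covariances equal the true-score covariances, so only the own-variance terms attenuate.
True-score variance = [19.6²·0.75 + 23.5²·0.92] + 359.268 = 796.19 + 359.268 = 1155.46.
Reliability = 1155.46 / 1295.68 = 0.8918.

0.8918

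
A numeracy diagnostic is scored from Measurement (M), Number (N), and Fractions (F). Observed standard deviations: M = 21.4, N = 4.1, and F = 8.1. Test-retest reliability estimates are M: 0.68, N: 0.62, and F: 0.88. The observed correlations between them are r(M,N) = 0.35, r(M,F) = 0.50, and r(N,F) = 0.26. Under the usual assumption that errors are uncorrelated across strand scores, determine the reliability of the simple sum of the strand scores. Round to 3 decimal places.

Var(M+N+F) = 21.4² + 4.1² + 8.1² + 2·[21.4·4.1·0.35 + 21.4·8.1·0.50 + 4.1·8.1·0.26] = 540.38 + 252.027 = 792.407.
With uncorrelated errors the cross-covariances are all true-score covariance, so they carry over unchanged; only the diagonal terms shrink to ρᵢσᵢ².
True-score variance = [21.4²·0.68 + 4.1²·0.62 + 8.1²·0.88] + 252.027 = 379.572 + 252.027 = 631.599.
Reliability = 631.599 / 792.407 = 0.797.

0.797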